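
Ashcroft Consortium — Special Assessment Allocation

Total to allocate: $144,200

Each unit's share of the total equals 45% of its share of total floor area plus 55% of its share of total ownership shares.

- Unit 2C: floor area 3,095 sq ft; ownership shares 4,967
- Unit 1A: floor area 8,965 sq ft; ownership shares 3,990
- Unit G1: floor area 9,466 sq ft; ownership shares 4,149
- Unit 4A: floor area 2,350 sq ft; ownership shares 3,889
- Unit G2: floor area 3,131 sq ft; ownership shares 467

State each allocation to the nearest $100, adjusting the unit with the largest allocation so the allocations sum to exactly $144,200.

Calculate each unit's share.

Unit 2C: $30,000; Unit 1A: $39,700; Unit G1: $41,600; Unit 4A: $23,300; Unit G2: $9,600

Floor area total 27,007; ownership shares total 17,462.
Combined weights (45% floor area + 55% ownership shares): Unit 2C 0.2080; Unit 1A 0.2751; Unit G1 0.2884; Unit 4A 0.1616; Unit G2 0.0669.
Raw shares: Unit 2C 29,995.82; Unit 1A 39,662.33; Unit G1 41,588.24; Unit 4A 23,309.67; Unit G2 9,643.94.
After rounding ($100): Unit 2C $30,000; Unit 1A $39,700; Unit G1 $41,600; Unit 4A $23,300; Unit G2 $9,600. Sum = $144,200.
Rounded total matches; no reconciliation needed.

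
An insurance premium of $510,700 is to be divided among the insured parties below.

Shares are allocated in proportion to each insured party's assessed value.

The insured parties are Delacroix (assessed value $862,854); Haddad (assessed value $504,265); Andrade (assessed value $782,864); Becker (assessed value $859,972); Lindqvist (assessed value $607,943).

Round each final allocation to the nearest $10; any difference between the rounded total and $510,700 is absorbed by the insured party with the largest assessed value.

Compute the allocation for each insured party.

Delacroix: $121,800; Haddad: $71,180; Andrade: $110,510; Becker: $121,390; Lindqvist: $85,820

Combined assessed value = 862,854 + 504,265 + 782,864 + 859,972 + 607,943 = 3,617,898.
Raw shares: Delacroix 121,799.88; Haddad 71,181.70; Andrade 110,508.55; Becker 121,393.06; Lindqvist 85,816.82.
At nearest $10: Delacroix $121,800; Haddad $71,180; Andrade $110,510; Becker $121,390; Lindqvist $85,820. Sum = $510,700.
Sum already equals the total — no adjustment.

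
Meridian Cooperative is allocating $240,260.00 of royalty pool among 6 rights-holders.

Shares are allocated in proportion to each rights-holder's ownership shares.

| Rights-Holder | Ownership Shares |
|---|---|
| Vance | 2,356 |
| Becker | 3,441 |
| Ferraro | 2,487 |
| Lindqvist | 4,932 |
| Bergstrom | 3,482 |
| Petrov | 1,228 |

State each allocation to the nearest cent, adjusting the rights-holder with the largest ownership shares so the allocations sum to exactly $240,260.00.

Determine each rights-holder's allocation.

Total ownership shares = 2,356 + 3,441 + 2,487 + 4,932 + 3,482 + 1,228 = 17,926.
Raw shares: Vance 31,577.1817; Becker 46,119.3049; Ferraro 33,332.9588; Lindqvist 66,102.9968; Bergstrom 46,668.8229; Petrov 16,458.7348.
At nearest cent: Vance $31,577.18; Becker $46,119.30; Ferraro $33,332.96; Lindqvist $66,103.00; Bergstrom $46,668.82; Petrov $16,458.73. Sum = $240,259.99.
Difference $240,260.00 − $240,259.99 = +$0.01 applied to largest ownership shares (Lindqvist): Lindqvist becomes $66,103.01.

Vance: $31,577.18 · Becker: $46,119.30 · Ferraro: $33,332.96 · Lindqvist: $66,103.01 · Bergstrom: $46,668.82 · Petrov: $16,458.73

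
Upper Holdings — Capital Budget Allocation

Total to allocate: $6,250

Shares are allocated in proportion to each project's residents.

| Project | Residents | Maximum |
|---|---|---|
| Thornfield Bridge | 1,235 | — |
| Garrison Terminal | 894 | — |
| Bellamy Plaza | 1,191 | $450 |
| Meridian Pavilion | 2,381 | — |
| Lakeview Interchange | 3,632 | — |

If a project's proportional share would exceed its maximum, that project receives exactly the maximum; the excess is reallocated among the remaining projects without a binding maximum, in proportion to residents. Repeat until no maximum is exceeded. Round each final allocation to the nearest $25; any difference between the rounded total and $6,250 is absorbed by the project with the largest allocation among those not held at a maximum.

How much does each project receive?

Total residents = 9,333.
Proportional shares (ignoring caps): Thornfield Bridge 827.04; Garrison Terminal 598.68; Bellamy Plaza 797.57; Meridian Pavilion 1,594.48; Lakeview Interchange 2,432.23.
Capped: Bellamy Plaza ($450); balance $5,800 reallocated over remaining residents 8,142.
Remaining shares: Thornfield Bridge 879.76 → $875; Garrison Terminal 636.85 → $625; Meridian Pavilion 1,696.12 → $1,700; Lakeview Interchange 2,587.28 → $2,575.
Rounding difference +$25 applied to Lakeview Interchange → $2,600.

Thornfield Bridge: $875; Garrison Terminal: $625; Bellamy Plaza: $450; Meridian Pavilion: $1,700; Lakeview Interchange: $2,600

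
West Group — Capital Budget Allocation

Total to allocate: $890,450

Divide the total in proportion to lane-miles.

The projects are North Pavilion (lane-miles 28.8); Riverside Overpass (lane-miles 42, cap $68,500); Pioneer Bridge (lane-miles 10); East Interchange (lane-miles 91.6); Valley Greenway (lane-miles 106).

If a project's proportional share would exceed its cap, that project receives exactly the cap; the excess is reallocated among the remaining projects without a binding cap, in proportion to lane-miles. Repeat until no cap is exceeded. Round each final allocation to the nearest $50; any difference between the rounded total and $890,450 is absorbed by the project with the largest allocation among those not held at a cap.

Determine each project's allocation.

Sum of lane-miles: 278.4.
Unconstrained shares: North Pavilion 92,115.52; Riverside Overpass 134,335.13; Pioneer Bridge 31,984.55; East Interchange 292,978.52; Valley Greenway 339,036.28.
Held at cap: Riverside Overpass ($68,500); remaining pool $821,950 reallocated over remaining lane-miles 236.4.
Remaining shares: North Pavilion 100,136.04 → $100,150; Pioneer Bridge 34,769.46 → $34,750; East Interchange 318,488.24 → $318,500; Valley Greenway 368,556.26 → $368,550.

North Pavilion: $100,150 · Riverside Overpass: $68,500 · Pioneer Bridge: $34,750 · East Interchange: $318,500 · Valley Greenway: $368,550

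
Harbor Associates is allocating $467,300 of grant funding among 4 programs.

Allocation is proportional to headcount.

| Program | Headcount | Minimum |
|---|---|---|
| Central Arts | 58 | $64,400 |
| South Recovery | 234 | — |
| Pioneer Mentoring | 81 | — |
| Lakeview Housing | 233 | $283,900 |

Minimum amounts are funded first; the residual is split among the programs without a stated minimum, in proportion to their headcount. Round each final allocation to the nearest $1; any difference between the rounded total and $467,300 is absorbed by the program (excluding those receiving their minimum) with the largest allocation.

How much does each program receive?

Central Arts: $64,400; South Recovery: $88,400; Pioneer Mentoring: $30,600; Lakeview Housing: $283,900

Guaranteed amounts: Central Arts $64,400; Lakeview Housing $283,900. Residual $119,000.
Residual split over remaining headcount 315: South Recovery 88,400.00 → $88,400; Pioneer Mentoring 30,600.00 → $30,600.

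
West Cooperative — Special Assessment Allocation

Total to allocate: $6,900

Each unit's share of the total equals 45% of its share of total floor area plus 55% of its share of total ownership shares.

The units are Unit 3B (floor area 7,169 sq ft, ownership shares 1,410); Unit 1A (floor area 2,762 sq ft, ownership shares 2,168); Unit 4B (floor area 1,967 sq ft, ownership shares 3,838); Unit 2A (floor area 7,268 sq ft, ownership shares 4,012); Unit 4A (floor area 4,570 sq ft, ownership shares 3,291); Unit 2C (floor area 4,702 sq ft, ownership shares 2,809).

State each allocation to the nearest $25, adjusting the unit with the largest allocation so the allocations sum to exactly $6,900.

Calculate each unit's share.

Unit 3B: $1,100 | Unit 1A: $775 | Unit 4B: $1,050 | Unit 2A: $1,650 | Unit 4A: $1,200 | Unit 2C: $1,125

Totals — floor area 28,438, ownership shares 17,528.
Combined weights (45% floor area + 55% ownership shares): Unit 3B 0.1577; Unit 1A 0.1117; Unit 4B 0.1516; Unit 2A 0.2409; Unit 4A 0.1756; Unit 2C 0.1625.
Proportional shares: Unit 3B 1,088.03; Unit 1A 770.96; Unit 4B 1,045.73; Unit 2A 1,662.20; Unit 4A 1,211.51; Unit 2C 1,121.57.
After rounding ($25): Unit 3B $1,100; Unit 1A $775; Unit 4B $1,050; Unit 2A $1,650; Unit 4A $1,200; Unit 2C $1,125. Sum = $6,900.
No rounding difference to absorb.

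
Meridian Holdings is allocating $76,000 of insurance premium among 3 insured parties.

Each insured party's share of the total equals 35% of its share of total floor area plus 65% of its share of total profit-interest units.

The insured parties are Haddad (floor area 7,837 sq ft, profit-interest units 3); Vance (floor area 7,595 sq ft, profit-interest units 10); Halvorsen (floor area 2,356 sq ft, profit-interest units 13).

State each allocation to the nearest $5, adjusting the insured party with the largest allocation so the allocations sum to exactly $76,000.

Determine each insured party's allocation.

Floor area total 17,788; profit-interest units total 26.
Combined weights (35% floor area + 65% profit-interest units): Haddad 0.2292; Vance 0.3994; Halvorsen 0.3714.
Raw shares: Haddad 17,419.37; Vance 30,357.49; Halvorsen 28,223.14.
After rounding ($5): Haddad $17,420; Vance $30,355; Halvorsen $28,225. Sum = $76,000.
Sum already equals the total — no adjustment.

Haddad: $17,420 · Vance: $30,355 · Halvorsen: $28,225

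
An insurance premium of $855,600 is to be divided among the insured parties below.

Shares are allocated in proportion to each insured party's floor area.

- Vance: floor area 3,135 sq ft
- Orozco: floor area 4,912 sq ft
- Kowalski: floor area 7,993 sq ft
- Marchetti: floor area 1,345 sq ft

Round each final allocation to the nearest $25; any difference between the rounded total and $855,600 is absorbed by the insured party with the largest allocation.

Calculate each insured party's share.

Total floor area = 17,385.
Proportional shares: Vance 3,135/17,385 × $855,600 = 154,288.52; Orozco 4,912/17,385 × $855,600 = 241,743.30; Kowalski 7,993/17,385 × $855,600 = 393,374.22; Marchetti 1,345/17,385 × $855,600 = 66,193.96.
Rounded to nearest $25: Vance $154,300; Orozco $241,750; Kowalski $393,375; Marchetti $66,200. Sum = $855,625.
Difference $855,600 − $855,625 = −$25 applied to largest allocation (Kowalski): Kowalski becomes $393,350.

Vance: $154,300 · Orozco: $241,750 · Kowalski: $393,350 · Marchetti: $66,200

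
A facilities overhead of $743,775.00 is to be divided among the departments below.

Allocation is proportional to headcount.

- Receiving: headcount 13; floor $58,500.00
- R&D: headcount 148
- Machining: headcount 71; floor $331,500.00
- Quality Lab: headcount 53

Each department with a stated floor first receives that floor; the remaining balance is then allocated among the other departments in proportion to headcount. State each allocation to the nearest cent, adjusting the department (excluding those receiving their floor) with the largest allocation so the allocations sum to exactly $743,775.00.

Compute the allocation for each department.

Guaranteed amounts: Receiving $58,500.00; Machining $331,500.00. Balance $353,775.00.
Balance split over remaining headcount 201: R&D 260,491.0448 → $260,491.04; Quality Lab 93,283.9552 → $93,283.96.

Receiving: $58,500.00 · R&D: $260,491.04 · Machining: $331,500.00 · Quality Lab: $93,283.96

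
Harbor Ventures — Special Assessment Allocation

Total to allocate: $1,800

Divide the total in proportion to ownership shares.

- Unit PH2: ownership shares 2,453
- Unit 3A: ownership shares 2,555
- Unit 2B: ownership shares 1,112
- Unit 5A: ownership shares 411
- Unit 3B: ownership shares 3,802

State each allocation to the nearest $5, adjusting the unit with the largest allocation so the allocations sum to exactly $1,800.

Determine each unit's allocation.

Unit PH2: $425 · Unit 3A: $445 · Unit 2B: $195 · Unit 5A: $70 · Unit 3B: $665

Ownership shares total: 10,333.
Raw shares: Unit PH2 2,453/10,333 × $1,800 = 427.31; Unit 3A 2,555/10,333 × $1,800 = 445.08; Unit 2B 1,112/10,333 × $1,800 = 193.71; Unit 5A 411/10,333 × $1,800 = 71.60; Unit 3B 3,802/10,333 × $1,800 = 662.31.
After rounding ($5): Unit PH2 $425; Unit 3A $445; Unit 2B $195; Unit 5A $70; Unit 3B $660. Sum = $1,795.
Difference $1,800 − $1,795 = +$5 applied to largest allocation (Unit 3B): Unit 3B becomes $665.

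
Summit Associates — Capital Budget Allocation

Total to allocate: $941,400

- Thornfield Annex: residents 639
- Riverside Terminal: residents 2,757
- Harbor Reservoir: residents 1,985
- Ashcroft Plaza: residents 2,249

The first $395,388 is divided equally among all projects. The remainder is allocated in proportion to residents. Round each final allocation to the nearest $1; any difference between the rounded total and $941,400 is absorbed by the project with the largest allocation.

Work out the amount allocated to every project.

Equal tier: $395,388 ÷ 4 = $98,847 apiece.
Remainder $546,012 by residents (total 7,630): Thornfield Annex 45,727.61 → $45,728; Riverside Terminal 197,294.24 → $197,294; Harbor Reservoir 142,048.99 → $142,049; Ashcroft Plaza 160,941.15 → $160,941.
Totals: Thornfield Annex $98,847 + $45,728 = $144,575; Riverside Terminal $98,847 + $197,294 = $296,141; Harbor Reservoir $98,847 + $142,049 = $240,896; Ashcroft Plaza $98,847 + $160,941 = $259,788.

Thornfield Annex: $144,575 · Riverside Terminal: $296,141 · Harbor Reservoir: $240,896 · Ashcroft Plaza: $259,788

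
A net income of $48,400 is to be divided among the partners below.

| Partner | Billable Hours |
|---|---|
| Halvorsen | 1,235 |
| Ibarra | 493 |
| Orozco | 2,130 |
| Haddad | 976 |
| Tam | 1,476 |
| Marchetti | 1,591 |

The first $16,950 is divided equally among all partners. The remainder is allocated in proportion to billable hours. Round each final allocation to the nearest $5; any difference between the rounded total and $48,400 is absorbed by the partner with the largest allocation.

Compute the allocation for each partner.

Halvorsen: $7,740 | Ibarra: $4,785 | Orozco: $11,305 | Haddad: $6,710 | Tam: $8,700 | Marchetti: $9,160

$16,950 shared equally gives $2,825 per partner.
Remainder $31,450 by billable hours (total 7,901): Halvorsen 4,915.93 → $4,915; Ibarra 1,962.39 → $1,960; Orozco 8,478.48 → $8,480; Haddad 3,884.98 → $3,885; Tam 5,875.23 → $5,875; Marchetti 6,332.99 → $6,335.
Totals: Halvorsen $2,825 + $4,915 = $7,740; Ibarra $2,825 + $1,960 = $4,785; Orozco $2,825 + $8,480 = $11,305; Haddad $2,825 + $3,885 = $6,710; Tam $2,825 + $5,875 = $8,700; Marchetti $2,825 + $6,335 = $9,160.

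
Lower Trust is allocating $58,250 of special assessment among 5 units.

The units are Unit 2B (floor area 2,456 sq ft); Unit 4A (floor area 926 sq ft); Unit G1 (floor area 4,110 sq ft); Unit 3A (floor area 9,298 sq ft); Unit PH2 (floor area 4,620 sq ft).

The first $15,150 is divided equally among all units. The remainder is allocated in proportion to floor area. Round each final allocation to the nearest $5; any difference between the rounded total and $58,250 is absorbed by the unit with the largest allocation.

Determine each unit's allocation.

Unit 2B: $7,975 | Unit 4A: $4,895 | Unit G1: $11,305 | Unit 3A: $21,745 | Unit PH2: $12,330

$15,150 shared equally gives $3,030 per unit.
Remainder $43,100 by floor area (total 21,410): Unit 2B 4,944.12 → $4,945; Unit 4A 1,864.11 → $1,865; Unit G1 8,273.75 → $8,275; Unit 3A 18,717.60 → $18,720; Unit PH2 9,300.42 → $9,300.
Rounding difference −$5 on remainder applied to Unit 3A.
Totals: Unit 2B $3,030 + $4,945 = $7,975; Unit 4A $3,030 + $1,865 = $4,895; Unit G1 $3,030 + $8,275 = $11,305; Unit 3A $3,030 + $18,715 = $21,745; Unit PH2 $3,030 + $9,300 = $12,330.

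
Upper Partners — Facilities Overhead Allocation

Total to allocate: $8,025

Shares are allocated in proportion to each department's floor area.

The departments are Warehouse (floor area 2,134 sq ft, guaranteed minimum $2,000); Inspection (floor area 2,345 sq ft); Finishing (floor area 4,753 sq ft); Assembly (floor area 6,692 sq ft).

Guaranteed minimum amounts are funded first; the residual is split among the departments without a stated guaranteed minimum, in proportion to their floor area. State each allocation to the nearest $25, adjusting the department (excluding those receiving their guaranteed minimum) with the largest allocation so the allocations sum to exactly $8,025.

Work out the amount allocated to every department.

Fund the minimums — Warehouse $2,000. Remaining pool $6,025.
Remaining pool split over remaining floor area 13,790: Inspection 1,024.56 → $1,025; Finishing 2,076.64 → $2,075; Assembly 2,923.81 → $2,925.

Warehouse: $2,000 | Inspection: $1,025 | Finishing: $2,075 | Assembly: $2,925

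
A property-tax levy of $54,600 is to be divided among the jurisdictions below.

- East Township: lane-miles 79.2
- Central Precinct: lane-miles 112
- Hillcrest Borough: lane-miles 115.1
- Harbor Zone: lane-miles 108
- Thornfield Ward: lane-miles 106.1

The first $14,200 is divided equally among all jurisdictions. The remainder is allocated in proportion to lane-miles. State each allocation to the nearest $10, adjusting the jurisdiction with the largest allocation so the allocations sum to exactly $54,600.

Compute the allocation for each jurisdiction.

East Township: $8,990; Central Precinct: $11,530; Hillcrest Borough: $11,780; Harbor Zone: $11,220; Thornfield Ward: $11,080

$14,200 shared equally gives $2,840 per jurisdiction.
Remainder $40,400 by lane-miles (total 520.4): East Township 6,148.50 → $6,150; Central Precinct 8,694.85 → $8,690; Hillcrest Borough 8,935.51 → $8,940; Harbor Zone 8,384.32 → $8,380; Thornfield Ward 8,236.82 → $8,240.
Totals: East Township $2,840 + $6,150 = $8,990; Central Precinct $2,840 + $8,690 = $11,530; Hillcrest Borough $2,840 + $8,940 = $11,780; Harbor Zone $2,840 + $8,380 = $11,220; Thornfield Ward $2,840 + $8,240 = $11,080.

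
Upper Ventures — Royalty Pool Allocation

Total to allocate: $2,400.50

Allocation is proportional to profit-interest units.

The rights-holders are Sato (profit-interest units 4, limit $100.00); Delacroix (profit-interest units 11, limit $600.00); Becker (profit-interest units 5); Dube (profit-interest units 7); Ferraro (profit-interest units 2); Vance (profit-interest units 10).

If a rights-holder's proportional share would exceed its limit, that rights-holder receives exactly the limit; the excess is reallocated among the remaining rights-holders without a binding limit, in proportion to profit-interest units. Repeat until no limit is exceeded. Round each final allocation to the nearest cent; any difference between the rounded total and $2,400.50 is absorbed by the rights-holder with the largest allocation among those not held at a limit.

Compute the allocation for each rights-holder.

Sum of profit-interest units: 39.
Proportional shares (ignoring caps): Sato 246.2051; Delacroix 677.0641; Becker 307.7564; Dube 430.8590; Ferraro 123.1026; Vance 615.5128.
Capped: Sato ($100.00), Delacroix ($600.00); remaining pool $1,700.50 reallocated over remaining profit-interest units 24.
Shares after redistribution: Becker 354.2708 → $354.27; Dube 495.9792 → $495.98; Ferraro 141.7083 → $141.71; Vance 708.5417 → $708.54.

Sato: $100.00 | Delacroix: $600.00 | Becker: $354.27 | Dube: $495.98 | Ferraro: $141.71 | Vance: $708.54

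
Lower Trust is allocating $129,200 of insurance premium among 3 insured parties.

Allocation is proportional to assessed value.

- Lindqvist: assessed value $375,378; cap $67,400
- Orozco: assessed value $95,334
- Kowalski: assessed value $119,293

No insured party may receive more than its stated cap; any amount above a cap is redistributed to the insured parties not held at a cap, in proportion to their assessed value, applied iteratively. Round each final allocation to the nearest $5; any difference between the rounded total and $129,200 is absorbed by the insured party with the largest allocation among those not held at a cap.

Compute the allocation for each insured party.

Sum of assessed value: 590,005.
Pro-rata shares before constraints: Lindqvist 82,200.72; Orozco 20,876.35; Kowalski 26,122.92.
Cap binds for Lindqvist ($67,400); residual $61,800 reallocated over remaining assessed value 214,627.
Shares after redistribution: Orozco 27,450.61 → $27,450; Kowalski 34,349.39 → $34,350.

Lindqvist: $67,400 | Orozco: $27,450 | Kowalski: $34,350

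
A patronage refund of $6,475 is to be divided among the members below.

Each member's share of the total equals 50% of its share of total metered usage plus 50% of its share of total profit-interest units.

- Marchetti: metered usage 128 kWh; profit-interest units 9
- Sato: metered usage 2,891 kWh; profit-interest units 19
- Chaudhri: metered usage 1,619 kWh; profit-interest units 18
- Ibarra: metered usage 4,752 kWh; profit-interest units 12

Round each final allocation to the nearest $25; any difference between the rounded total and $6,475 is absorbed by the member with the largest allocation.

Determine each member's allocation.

Totals — metered usage 9,390, profit-interest units 58.
Blended shares (50% metered usage + 50% profit-interest units): Marchetti 0.0844; Sato 0.3177; Chaudhri 0.2414; Ibarra 0.3565.
Proportional shares: Marchetti 546.50; Sato 2,057.32; Chaudhri 1,562.94; Ibarra 2,308.23.
After rounding ($25): Marchetti $550; Sato $2,050; Chaudhri $1,575; Ibarra $2,300. Sum = $6,475.
No rounding difference to absorb.

Marchetti: $550 · Sato: $2,050 · Chaudhri: $1,575 · Ibarra: $2,300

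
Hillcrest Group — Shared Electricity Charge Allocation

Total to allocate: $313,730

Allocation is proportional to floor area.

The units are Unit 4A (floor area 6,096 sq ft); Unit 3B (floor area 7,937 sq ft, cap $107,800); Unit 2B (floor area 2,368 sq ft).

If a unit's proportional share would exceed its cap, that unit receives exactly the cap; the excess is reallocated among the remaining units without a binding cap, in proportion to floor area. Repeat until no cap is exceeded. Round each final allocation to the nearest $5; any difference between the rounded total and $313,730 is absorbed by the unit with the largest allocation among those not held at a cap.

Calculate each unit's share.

Total floor area = 16,401.
Proportional shares (ignoring caps): Unit 4A 116,608.63; Unit 3B 151,824.58; Unit 2B 45,296.79.
Cap binds for Unit 3B ($107,800); residual $205,930 reallocated over remaining floor area 8,464.
Shares after redistribution: Unit 4A 148,316.31 → $148,315; Unit 2B 57,613.69 → $57,615.

Unit 4A: $148,315 · Unit 3B: $107,800 · Unit 2B: $57,615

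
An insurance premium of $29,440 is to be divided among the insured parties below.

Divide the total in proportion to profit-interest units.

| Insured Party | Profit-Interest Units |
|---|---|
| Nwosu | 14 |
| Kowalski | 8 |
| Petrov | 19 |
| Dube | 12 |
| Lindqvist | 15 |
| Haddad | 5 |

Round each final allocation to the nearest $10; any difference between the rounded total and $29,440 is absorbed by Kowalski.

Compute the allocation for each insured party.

Nwosu: $5,650; Kowalski: $3,220; Petrov: $7,660; Dube: $4,840; Lindqvist: $6,050; Haddad: $2,020

Profit-interest units total: 73.
Proportional shares: Nwosu 14/73 × $29,440 = 5,646.03; Kowalski 8/73 × $29,440 = 3,226.30; Petrov 19/73 × $29,440 = 7,662.47; Dube 12/73 × $29,440 = 4,839.45; Lindqvist 15/73 × $29,440 = 6,049.32; Haddad 5/73 × $29,440 = 2,016.44.
Rounded to nearest $10: Nwosu $5,650; Kowalski $3,230; Petrov $7,660; Dube $4,840; Lindqvist $6,050; Haddad $2,020. Sum = $29,450.
Difference $29,440 − $29,450 = −$10 applied to Kowalski: Kowalski becomes $3,220.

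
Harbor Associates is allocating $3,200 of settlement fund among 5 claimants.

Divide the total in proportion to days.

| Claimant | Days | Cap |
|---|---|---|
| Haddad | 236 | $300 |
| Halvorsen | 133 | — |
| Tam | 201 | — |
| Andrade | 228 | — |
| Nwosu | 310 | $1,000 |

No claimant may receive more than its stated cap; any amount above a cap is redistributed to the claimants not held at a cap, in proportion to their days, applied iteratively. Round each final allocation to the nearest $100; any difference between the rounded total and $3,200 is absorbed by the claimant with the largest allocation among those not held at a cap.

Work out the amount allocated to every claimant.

Haddad: $300 · Halvorsen: $400 · Tam: $700 · Andrade: $800 · Nwosu: $1,000

Combined days = 1,108.
Pro-rata shares before constraints: Haddad 681.59; Halvorsen 384.12; Tam 580.51; Andrade 658.48; Nwosu 895.31.
Held at cap: Haddad ($300); residual $2,900 reallocated over remaining days 872.
Held at cap: Nwosu ($1,000); residual $1,900 reallocated over remaining days 562.
Redistributed shares: Halvorsen 449.64 → $400; Tam 679.54 → $700; Andrade 770.82 → $800.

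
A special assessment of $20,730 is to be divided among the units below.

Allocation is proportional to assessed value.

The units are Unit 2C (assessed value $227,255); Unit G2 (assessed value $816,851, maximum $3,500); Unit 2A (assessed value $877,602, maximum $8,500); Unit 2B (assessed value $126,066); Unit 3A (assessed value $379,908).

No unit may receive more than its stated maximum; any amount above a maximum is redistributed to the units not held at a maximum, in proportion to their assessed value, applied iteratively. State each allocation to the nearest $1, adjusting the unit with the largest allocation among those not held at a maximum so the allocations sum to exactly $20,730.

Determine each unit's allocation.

Unit 2C: $2,706; Unit G2: $3,500; Unit 2A: $8,500; Unit 2B: $1,501; Unit 3A: $4,523

Total assessed value = 2,427,682.
Unconstrained shares: Unit 2C 1,940.53; Unit G2 6,975.10; Unit 2A 7,493.85; Unit 2B 1,076.48; Unit 3A 3,244.04.
Held at cap: Unit G2 ($3,500); residual $17,230 reallocated over remaining assessed value 1,610,831.
Held at cap: Unit 2A ($8,500); residual $8,730 reallocated over remaining assessed value 733,229.
Shares after redistribution: Unit 2C 2,705.75 → $2,706; Unit 2B 1,500.97 → $1,501; Unit 3A 4,523.28 → $4,523.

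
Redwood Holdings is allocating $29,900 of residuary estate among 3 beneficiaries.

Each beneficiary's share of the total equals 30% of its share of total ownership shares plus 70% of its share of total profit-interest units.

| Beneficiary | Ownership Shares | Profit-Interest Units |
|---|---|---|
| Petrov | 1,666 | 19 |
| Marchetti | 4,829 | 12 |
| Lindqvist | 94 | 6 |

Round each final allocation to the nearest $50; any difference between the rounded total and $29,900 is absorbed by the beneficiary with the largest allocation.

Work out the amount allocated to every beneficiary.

Petrov: $13,000; Marchetti: $13,400; Lindqvist: $3,500

Totals — ownership shares 6,589, profit-interest units 37.
Combined weights (30% ownership shares + 70% profit-interest units): Petrov 0.4353; Marchetti 0.4469; Lindqvist 0.1178.
Proportional shares: Petrov 13,015.86; Marchetti 13,362.11; Lindqvist 3,522.02.
At nearest $50: Petrov $13,000; Marchetti $13,350; Lindqvist $3,500. Sum = $29,850.
Difference $29,900 − $29,850 = +$50 applied to largest allocation (Marchetti): Marchetti becomes $13,400.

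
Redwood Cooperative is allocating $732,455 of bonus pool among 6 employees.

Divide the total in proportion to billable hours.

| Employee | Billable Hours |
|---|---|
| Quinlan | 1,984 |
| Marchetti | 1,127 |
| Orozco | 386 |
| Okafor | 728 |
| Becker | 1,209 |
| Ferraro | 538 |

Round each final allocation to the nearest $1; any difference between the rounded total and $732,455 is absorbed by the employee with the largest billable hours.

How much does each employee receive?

Quinlan: $243,333 · Marchetti: $138,225 · Orozco: $47,342 · Okafor: $89,288 · Becker: $148,282 · Ferraro: $65,985

Billable hours total: 1,984 + 1,127 + 386 + 728 + 1,209 + 538 = 5,972.
Raw shares: Quinlan 243,334.01; Marchetti 138,224.51; Orozco 47,342.20; Okafor 89,287.88; Becker 148,281.66; Ferraro 65,984.73.
After rounding ($1): Quinlan $243,334; Marchetti $138,225; Orozco $47,342; Okafor $89,288; Becker $148,282; Ferraro $65,985. Sum = $732,456.
Difference $732,455 − $732,456 = −$1 applied to largest billable hours (Quinlan): Quinlan becomes $243,333.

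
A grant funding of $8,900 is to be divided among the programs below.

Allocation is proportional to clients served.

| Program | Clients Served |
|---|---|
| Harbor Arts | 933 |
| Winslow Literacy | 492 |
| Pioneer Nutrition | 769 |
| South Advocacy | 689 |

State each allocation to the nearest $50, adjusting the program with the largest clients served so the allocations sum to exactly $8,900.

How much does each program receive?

Total clients served = 933 + 492 + 769 + 689 = 2,883.
Proportional shares: Harbor Arts 2,880.23; Winslow Literacy 1,518.83; Pioneer Nutrition 2,373.95; South Advocacy 2,126.99.
After rounding ($50): Harbor Arts $2,900; Winslow Literacy $1,500; Pioneer Nutrition $2,350; South Advocacy $2,150. Sum = $8,900.
No rounding difference to absorb.

Harbor Arts: $2,900 · Winslow Literacy: $1,500 · Pioneer Nutrition: $2,350 · South Advocacy: $2,150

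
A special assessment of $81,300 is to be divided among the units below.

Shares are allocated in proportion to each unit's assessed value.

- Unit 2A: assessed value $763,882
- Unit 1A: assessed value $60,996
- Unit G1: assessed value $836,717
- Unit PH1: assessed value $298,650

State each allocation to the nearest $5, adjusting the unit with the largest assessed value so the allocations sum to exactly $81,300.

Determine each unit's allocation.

Sum of assessed value: 763,882 + 60,996 + 836,717 + 298,650 = 1,960,245.
Raw shares: Unit 2A 31,681.55; Unit 1A 2,529.77; Unit G1 34,702.34; Unit PH1 12,386.33.
At nearest $5: Unit 2A $31,680; Unit 1A $2,530; Unit G1 $34,700; Unit PH1 $12,385. Sum = $81,295.
Difference $81,300 − $81,295 = +$5 applied to largest assessed value (Unit G1): Unit G1 becomes $34,705.

Unit 2A: $31,680 · Unit 1A: $2,530 · Unit G1: $34,705 · Unit PH1: $12,385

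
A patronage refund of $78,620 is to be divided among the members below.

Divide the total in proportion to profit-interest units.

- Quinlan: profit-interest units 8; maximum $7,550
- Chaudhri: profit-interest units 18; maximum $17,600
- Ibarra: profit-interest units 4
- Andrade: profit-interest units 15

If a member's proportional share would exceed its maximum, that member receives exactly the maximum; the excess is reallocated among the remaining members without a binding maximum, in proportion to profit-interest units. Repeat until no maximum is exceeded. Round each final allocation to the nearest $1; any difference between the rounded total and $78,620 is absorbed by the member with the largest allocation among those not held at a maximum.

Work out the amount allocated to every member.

Profit-interest units total: 45.
Pro-rata shares before constraints: Quinlan 13,976.89; Chaudhri 31,448.00; Ibarra 6,988.44; Andrade 26,206.67.
Held at cap: Quinlan ($7,550), Chaudhri ($17,600); balance $53,470 reallocated over remaining profit-interest units 19.
Remaining shares: Ibarra 11,256.84 → $11,257; Andrade 42,213.16 → $42,213.

Quinlan: $7,550 | Chaudhri: $17,600 | Ibarra: $11,257 | Andrade: $42,213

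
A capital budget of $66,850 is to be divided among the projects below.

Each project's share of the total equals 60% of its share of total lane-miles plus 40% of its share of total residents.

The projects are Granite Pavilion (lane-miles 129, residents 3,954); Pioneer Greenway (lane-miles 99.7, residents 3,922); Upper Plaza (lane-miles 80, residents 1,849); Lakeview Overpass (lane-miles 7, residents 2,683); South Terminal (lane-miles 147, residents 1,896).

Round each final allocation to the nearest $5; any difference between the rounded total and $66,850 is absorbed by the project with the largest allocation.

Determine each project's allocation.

Granite Pavilion: $18,580 | Pioneer Greenway: $15,975 | Upper Plaza: $10,390 | Lakeview Overpass: $5,620 | South Terminal: $16,285

Totals — lane-miles 462.7, residents 14,304.
Blended shares (60% lane-miles + 40% residents): Granite Pavilion 0.2778; Pioneer Greenway 0.2390; Upper Plaza 0.1554; Lakeview Overpass 0.0841; South Terminal 0.2436.
Raw shares: Granite Pavilion 18,574.24; Pioneer Greenway 15,974.49; Upper Plaza 10,391.48; Lakeview Overpass 5,622.43; South Terminal 16,287.36.
At nearest $5: Granite Pavilion $18,575; Pioneer Greenway $15,975; Upper Plaza $10,390; Lakeview Overpass $5,620; South Terminal $16,285. Sum = $66,845.
Difference $66,850 − $66,845 = +$5 applied to largest allocation (Granite Pavilion): Granite Pavilion becomes $18,580.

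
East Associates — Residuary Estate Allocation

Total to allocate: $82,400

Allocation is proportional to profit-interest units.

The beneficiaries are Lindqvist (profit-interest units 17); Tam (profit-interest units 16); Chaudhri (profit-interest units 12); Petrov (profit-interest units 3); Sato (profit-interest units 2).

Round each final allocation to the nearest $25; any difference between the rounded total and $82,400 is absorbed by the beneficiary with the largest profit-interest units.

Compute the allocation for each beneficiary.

Lindqvist: $28,000; Tam: $26,375; Chaudhri: $19,775; Petrov: $4,950; Sato: $3,300

Total profit-interest units = 50.
Proportional shares: Lindqvist 17/50 × $82,400 = 28,016.00; Tam 16/50 × $82,400 = 26,368.00; Chaudhri 12/50 × $82,400 = 19,776.00; Petrov 3/50 × $82,400 = 4,944.00; Sato 2/50 × $82,400 = 3,296.00.
After rounding ($25): Lindqvist $28,025; Tam $26,375; Chaudhri $19,775; Petrov $4,950; Sato $3,300. Sum = $82,425.
Difference $82,400 − $82,425 = −$25 applied to largest profit-interest units (Lindqvist): Lindqvist becomes $28,000.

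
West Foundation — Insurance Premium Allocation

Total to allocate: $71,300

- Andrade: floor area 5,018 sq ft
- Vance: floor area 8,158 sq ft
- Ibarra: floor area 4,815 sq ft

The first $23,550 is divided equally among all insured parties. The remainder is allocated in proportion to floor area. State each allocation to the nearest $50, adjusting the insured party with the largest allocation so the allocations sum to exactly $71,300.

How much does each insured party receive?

Andrade: $21,150 · Vance: $29,500 · Ibarra: $20,650

$23,550 shared equally gives $7,850 per insured party.
Remainder $47,750 by floor area (total 17,991): Andrade 13,318.30 → $13,300; Vance 21,652.19 → $21,650; Ibarra 12,779.51 → $12,800.
Totals: Andrade $7,850 + $13,300 = $21,150; Vance $7,850 + $21,650 = $29,500; Ibarra $7,850 + $12,800 = $20,650.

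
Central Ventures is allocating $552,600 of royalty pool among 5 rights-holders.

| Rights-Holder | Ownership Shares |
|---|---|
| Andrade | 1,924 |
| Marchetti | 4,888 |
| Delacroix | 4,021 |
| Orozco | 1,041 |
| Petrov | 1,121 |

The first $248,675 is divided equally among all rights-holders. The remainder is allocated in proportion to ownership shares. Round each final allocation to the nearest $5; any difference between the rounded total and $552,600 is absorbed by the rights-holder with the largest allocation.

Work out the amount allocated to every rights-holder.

Andrade: $94,735 · Marchetti: $164,050 · Delacroix: $143,780 · Orozco: $74,080 · Petrov: $75,955

Equal tier: $248,675 ÷ 5 = $49,735 apiece.
Remainder $303,925 by ownership shares (total 12,995): Andrade 44,998.21 → $45,000; Marchetti 114,319.77 → $114,320; Delacroix 94,042.51 → $94,045; Orozco 24,346.74 → $24,345; Petrov 26,217.77 → $26,220.
Rounding difference −$5 on remainder applied to Marchetti.
Totals: Andrade $49,735 + $45,000 = $94,735; Marchetti $49,735 + $114,315 = $164,050; Delacroix $49,735 + $94,045 = $143,780; Orozco $49,735 + $24,345 = $74,080; Petrov $49,735 + $26,220 = $75,955.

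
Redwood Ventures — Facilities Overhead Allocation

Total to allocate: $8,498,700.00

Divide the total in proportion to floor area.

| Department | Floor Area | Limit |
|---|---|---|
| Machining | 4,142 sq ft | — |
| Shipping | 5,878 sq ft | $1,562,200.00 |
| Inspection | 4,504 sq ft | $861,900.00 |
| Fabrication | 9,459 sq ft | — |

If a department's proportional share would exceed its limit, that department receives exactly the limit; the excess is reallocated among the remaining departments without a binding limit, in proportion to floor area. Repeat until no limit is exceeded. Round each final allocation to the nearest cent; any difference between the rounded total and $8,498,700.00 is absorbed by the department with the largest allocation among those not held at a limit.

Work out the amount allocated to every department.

Machining: $1,849,937.00 · Shipping: $1,562,200.00 · Inspection: $861,900.00 · Fabrication: $4,224,663.00

Combined floor area = 23,983.
Unconstrained shares: Machining 1,467,773.6480; Shipping 2,082,948.6970; Inspection 1,596,053.2377; Fabrication 3,351,924.4173.
Cap binds for Shipping ($1,562,200.00), Inspection ($861,900.00); balance $6,074,600.00 reallocated over remaining floor area 13,601.
Redistributed shares: Machining 1,849,937.0046 → $1,849,937.00; Fabrication 4,224,662.9954 → $4,224,663.00.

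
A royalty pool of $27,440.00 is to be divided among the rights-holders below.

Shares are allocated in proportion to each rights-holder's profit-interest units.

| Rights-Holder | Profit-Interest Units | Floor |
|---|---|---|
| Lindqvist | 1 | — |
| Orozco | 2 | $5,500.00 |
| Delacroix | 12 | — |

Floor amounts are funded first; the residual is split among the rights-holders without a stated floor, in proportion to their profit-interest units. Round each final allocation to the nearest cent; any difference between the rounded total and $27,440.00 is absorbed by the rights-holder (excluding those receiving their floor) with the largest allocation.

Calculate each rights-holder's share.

Lindqvist: $1,687.69 | Orozco: $5,500.00 | Delacroix: $20,252.31

Minimums first: Orozco $5,500.00. Residual $21,940.00.
Residual split over remaining profit-interest units 13: Lindqvist 1,687.6923 → $1,687.69; Delacroix 20,252.3077 → $20,252.31.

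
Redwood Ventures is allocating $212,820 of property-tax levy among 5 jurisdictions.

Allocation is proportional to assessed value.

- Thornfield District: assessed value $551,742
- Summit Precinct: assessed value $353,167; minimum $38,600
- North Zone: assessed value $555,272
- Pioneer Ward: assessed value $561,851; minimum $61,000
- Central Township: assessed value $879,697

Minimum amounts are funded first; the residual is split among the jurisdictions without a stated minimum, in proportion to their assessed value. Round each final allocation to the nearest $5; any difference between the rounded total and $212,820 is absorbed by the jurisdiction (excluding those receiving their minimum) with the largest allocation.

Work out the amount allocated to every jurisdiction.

Thornfield District: $31,445; Summit Precinct: $38,600; North Zone: $31,645; Pioneer Ward: $61,000; Central Township: $50,130

Fund the minimums — Summit Precinct $38,600; Pioneer Ward $61,000. Balance $113,220.
Balance split over remaining assessed value 1,986,711: Thornfield District 31,443.04 → $31,445; North Zone 31,644.21 → $31,645; Central Township 50,132.75 → $50,135.
Rounding difference −$5 applied to Central Township → $50,130.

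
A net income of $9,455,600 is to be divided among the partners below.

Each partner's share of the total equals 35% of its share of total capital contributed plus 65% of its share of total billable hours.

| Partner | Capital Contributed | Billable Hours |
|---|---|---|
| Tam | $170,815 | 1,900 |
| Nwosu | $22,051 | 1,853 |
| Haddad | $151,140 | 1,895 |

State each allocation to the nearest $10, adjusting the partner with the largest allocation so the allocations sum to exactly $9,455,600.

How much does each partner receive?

Tam: $3,710,880 · Nwosu: $2,228,570 · Haddad: $3,516,150

Capital contributed total 344,006; billable hours total 5,648.
Composite weights (35% capital contributed + 65% billable hours): Tam 0.3925; Nwosu 0.2357; Haddad 0.3719.
Unrounded shares: Tam 3,710,876.44; Nwosu 2,228,568.60; Haddad 3,516,154.96.
At nearest $10: Tam $3,710,880; Nwosu $2,228,570; Haddad $3,516,150. Sum = $9,455,600.
No rounding difference to absorb.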